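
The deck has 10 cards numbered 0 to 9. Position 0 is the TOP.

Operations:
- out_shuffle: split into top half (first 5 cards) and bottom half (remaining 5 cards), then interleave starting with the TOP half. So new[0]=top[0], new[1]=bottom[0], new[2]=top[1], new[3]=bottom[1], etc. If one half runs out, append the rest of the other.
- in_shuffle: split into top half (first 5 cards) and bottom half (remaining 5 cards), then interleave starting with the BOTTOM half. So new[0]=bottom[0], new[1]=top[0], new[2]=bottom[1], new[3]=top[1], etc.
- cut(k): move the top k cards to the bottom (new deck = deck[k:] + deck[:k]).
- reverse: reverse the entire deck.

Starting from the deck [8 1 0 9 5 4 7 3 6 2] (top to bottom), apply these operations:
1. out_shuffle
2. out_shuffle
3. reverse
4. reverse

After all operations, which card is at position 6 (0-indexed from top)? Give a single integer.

Answer: 7

Derivation:
After op 1 (out_shuffle): [8 4 1 7 0 3 9 6 5 2]
After op 2 (out_shuffle): [8 3 4 9 1 6 7 5 0 2]
After op 3 (reverse): [2 0 5 7 6 1 9 4 3 8]
After op 4 (reverse): [8 3 4 9 1 6 7 5 0 2]
Position 6: card 7.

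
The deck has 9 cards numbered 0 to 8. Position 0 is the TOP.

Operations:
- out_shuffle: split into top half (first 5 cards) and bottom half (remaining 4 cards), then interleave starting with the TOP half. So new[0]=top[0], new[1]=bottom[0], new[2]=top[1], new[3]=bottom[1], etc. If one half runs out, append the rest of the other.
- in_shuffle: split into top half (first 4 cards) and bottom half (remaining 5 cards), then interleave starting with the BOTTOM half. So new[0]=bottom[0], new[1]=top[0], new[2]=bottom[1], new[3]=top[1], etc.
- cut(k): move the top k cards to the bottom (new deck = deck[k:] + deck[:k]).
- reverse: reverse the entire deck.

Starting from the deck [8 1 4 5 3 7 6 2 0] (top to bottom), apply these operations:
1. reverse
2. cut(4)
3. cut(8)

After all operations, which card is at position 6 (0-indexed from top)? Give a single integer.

After op 1 (reverse): [0 2 6 7 3 5 4 1 8]
After op 2 (cut(4)): [3 5 4 1 8 0 2 6 7]
After op 3 (cut(8)): [7 3 5 4 1 8 0 2 6]
Position 6: card 0.

Answer: 0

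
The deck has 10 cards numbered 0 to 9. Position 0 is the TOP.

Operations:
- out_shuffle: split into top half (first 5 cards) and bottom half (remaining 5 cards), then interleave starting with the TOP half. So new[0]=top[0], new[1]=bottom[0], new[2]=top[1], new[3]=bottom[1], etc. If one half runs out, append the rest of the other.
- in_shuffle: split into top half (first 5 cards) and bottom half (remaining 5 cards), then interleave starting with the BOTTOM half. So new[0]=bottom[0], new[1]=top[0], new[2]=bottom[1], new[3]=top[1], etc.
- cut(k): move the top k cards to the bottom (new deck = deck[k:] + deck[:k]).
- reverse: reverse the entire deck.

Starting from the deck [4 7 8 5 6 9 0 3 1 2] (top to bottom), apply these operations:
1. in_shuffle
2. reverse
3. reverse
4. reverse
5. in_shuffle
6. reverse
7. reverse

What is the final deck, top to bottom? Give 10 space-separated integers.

After op 1 (in_shuffle): [9 4 0 7 3 8 1 5 2 6]
After op 2 (reverse): [6 2 5 1 8 3 7 0 4 9]
After op 3 (reverse): [9 4 0 7 3 8 1 5 2 6]
After op 4 (reverse): [6 2 5 1 8 3 7 0 4 9]
After op 5 (in_shuffle): [3 6 7 2 0 5 4 1 9 8]
After op 6 (reverse): [8 9 1 4 5 0 2 7 6 3]
After op 7 (reverse): [3 6 7 2 0 5 4 1 9 8]

Answer: 3 6 7 2 0 5 4 1 9 8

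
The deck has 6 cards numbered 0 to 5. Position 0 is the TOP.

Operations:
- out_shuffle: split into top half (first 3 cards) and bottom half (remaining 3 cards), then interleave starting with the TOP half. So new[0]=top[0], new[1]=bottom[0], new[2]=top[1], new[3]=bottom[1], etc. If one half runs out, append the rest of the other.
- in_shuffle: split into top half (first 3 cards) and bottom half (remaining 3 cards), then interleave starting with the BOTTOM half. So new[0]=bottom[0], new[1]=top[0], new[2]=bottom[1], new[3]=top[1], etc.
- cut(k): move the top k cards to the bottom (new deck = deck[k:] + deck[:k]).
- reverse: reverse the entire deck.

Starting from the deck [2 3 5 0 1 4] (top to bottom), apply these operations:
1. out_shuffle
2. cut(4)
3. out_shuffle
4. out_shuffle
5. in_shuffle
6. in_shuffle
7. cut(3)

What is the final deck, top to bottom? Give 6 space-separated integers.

After op 1 (out_shuffle): [2 0 3 1 5 4]
After op 2 (cut(4)): [5 4 2 0 3 1]
After op 3 (out_shuffle): [5 0 4 3 2 1]
After op 4 (out_shuffle): [5 3 0 2 4 1]
After op 5 (in_shuffle): [2 5 4 3 1 0]
After op 6 (in_shuffle): [3 2 1 5 0 4]
After op 7 (cut(3)): [5 0 4 3 2 1]

Answer: 5 0 4 3 2 1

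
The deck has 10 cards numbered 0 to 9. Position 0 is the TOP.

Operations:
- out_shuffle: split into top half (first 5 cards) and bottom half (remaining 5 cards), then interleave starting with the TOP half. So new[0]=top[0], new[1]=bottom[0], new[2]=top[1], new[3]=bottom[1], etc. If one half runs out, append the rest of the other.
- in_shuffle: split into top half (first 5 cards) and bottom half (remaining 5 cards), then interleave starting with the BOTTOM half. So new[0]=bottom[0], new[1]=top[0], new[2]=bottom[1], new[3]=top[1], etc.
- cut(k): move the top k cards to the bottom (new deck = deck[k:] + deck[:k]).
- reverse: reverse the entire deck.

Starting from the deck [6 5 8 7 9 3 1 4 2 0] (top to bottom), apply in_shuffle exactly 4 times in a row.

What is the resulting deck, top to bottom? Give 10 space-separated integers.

After op 1 (in_shuffle): [3 6 1 5 4 8 2 7 0 9]
After op 2 (in_shuffle): [8 3 2 6 7 1 0 5 9 4]
After op 3 (in_shuffle): [1 8 0 3 5 2 9 6 4 7]
After op 4 (in_shuffle): [2 1 9 8 6 0 4 3 7 5]

Answer: 2 1 9 8 6 0 4 3 7 5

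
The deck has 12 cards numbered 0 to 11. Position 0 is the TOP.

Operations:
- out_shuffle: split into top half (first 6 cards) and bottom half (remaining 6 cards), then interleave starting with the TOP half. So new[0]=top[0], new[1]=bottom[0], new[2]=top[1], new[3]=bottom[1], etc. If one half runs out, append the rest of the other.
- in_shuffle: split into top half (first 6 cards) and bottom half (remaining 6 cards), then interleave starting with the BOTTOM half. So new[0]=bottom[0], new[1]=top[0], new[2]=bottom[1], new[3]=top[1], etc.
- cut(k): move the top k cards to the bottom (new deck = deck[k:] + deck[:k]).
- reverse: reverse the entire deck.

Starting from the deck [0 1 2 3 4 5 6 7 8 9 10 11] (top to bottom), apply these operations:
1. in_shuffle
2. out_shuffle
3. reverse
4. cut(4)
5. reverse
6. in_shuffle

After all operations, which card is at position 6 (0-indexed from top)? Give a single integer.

Answer: 10

Derivation:
After op 1 (in_shuffle): [6 0 7 1 8 2 9 3 10 4 11 5]
After op 2 (out_shuffle): [6 9 0 3 7 10 1 4 8 11 2 5]
After op 3 (reverse): [5 2 11 8 4 1 10 7 3 0 9 6]
After op 4 (cut(4)): [4 1 10 7 3 0 9 6 5 2 11 8]
After op 5 (reverse): [8 11 2 5 6 9 0 3 7 10 1 4]
After op 6 (in_shuffle): [0 8 3 11 7 2 10 5 1 6 4 9]
Position 6: card 10.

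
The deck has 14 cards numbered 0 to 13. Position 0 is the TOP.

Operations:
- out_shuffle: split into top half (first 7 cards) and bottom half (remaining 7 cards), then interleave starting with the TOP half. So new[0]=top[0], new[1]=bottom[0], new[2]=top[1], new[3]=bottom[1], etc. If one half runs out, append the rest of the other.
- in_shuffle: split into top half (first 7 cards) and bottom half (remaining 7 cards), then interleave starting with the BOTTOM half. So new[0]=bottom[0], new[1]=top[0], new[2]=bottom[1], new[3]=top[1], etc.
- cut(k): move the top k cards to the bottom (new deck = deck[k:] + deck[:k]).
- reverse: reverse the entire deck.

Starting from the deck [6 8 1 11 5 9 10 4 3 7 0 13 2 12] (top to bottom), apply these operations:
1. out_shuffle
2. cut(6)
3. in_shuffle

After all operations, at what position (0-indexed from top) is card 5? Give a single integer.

Answer: 5

Derivation:
After op 1 (out_shuffle): [6 4 8 3 1 7 11 0 5 13 9 2 10 12]
After op 2 (cut(6)): [11 0 5 13 9 2 10 12 6 4 8 3 1 7]
After op 3 (in_shuffle): [12 11 6 0 4 5 8 13 3 9 1 2 7 10]
Card 5 is at position 5.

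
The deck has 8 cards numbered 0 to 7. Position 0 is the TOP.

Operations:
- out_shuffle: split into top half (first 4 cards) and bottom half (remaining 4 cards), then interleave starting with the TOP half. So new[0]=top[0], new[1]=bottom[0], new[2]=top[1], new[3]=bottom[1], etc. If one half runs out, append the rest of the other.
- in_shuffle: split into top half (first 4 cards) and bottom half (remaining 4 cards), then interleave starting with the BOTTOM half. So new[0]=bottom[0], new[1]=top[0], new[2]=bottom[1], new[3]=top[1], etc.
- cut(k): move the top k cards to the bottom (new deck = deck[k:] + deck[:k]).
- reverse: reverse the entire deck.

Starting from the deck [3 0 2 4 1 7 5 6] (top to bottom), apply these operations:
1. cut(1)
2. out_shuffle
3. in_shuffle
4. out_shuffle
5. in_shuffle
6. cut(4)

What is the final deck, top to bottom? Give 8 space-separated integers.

After op 1 (cut(1)): [0 2 4 1 7 5 6 3]
After op 2 (out_shuffle): [0 7 2 5 4 6 1 3]
After op 3 (in_shuffle): [4 0 6 7 1 2 3 5]
After op 4 (out_shuffle): [4 1 0 2 6 3 7 5]
After op 5 (in_shuffle): [6 4 3 1 7 0 5 2]
After op 6 (cut(4)): [7 0 5 2 6 4 3 1]

Answer: 7 0 5 2 6 4 3 1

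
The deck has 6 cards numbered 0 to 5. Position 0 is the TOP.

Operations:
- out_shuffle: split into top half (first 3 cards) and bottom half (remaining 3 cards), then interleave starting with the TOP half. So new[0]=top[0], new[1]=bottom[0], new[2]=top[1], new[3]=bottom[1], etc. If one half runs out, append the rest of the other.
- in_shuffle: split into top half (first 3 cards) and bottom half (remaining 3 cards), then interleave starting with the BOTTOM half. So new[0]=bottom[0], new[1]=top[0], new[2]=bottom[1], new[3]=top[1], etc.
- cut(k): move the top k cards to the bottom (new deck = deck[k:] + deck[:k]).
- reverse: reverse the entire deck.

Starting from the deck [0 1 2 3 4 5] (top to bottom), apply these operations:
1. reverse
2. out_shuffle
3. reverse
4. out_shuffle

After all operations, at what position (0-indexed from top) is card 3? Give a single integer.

After op 1 (reverse): [5 4 3 2 1 0]
After op 2 (out_shuffle): [5 2 4 1 3 0]
After op 3 (reverse): [0 3 1 4 2 5]
After op 4 (out_shuffle): [0 4 3 2 1 5]
Card 3 is at position 2.

Answer: 2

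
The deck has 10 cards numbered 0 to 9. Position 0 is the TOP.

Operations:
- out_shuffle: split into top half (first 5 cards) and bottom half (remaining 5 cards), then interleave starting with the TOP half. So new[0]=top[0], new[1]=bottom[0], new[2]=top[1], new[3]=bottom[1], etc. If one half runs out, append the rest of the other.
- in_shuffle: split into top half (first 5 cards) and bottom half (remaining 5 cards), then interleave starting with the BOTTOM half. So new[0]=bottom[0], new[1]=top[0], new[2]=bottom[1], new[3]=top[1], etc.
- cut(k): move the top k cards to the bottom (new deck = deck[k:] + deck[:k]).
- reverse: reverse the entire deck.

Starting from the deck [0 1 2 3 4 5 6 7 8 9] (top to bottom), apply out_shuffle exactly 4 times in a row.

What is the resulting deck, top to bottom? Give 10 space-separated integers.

After op 1 (out_shuffle): [0 5 1 6 2 7 3 8 4 9]
After op 2 (out_shuffle): [0 7 5 3 1 8 6 4 2 9]
After op 3 (out_shuffle): [0 8 7 6 5 4 3 2 1 9]
After op 4 (out_shuffle): [0 4 8 3 7 2 6 1 5 9]

Answer: 0 4 8 3 7 2 6 1 5 9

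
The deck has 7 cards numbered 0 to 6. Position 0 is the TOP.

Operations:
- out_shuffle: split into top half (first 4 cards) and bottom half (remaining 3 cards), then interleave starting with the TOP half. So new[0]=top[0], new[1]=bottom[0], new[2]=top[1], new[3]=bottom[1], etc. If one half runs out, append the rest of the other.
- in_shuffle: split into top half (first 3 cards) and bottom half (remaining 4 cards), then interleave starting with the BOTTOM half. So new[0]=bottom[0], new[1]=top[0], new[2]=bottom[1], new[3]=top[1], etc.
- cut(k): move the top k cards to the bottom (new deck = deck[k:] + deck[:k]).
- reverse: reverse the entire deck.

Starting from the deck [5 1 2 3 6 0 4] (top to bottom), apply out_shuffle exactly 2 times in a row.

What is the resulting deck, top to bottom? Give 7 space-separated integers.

Answer: 5 2 6 4 1 3 0

Derivation:
After op 1 (out_shuffle): [5 6 1 0 2 4 3]
After op 2 (out_shuffle): [5 2 6 4 1 3 0]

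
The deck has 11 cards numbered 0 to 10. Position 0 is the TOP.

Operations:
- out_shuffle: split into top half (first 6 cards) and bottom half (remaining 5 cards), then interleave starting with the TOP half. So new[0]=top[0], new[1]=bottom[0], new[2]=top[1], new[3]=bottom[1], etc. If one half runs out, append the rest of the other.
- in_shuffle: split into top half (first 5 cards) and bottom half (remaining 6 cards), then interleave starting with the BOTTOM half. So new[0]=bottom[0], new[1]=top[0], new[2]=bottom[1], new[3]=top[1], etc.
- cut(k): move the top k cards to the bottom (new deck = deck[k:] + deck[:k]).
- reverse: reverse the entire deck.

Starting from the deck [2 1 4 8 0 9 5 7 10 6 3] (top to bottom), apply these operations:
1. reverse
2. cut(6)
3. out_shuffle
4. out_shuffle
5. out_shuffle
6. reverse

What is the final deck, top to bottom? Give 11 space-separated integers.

After op 1 (reverse): [3 6 10 7 5 9 0 8 4 1 2]
After op 2 (cut(6)): [0 8 4 1 2 3 6 10 7 5 9]
After op 3 (out_shuffle): [0 6 8 10 4 7 1 5 2 9 3]
After op 4 (out_shuffle): [0 1 6 5 8 2 10 9 4 3 7]
After op 5 (out_shuffle): [0 10 1 9 6 4 5 3 8 7 2]
After op 6 (reverse): [2 7 8 3 5 4 6 9 1 10 0]

Answer: 2 7 8 3 5 4 6 9 1 10 0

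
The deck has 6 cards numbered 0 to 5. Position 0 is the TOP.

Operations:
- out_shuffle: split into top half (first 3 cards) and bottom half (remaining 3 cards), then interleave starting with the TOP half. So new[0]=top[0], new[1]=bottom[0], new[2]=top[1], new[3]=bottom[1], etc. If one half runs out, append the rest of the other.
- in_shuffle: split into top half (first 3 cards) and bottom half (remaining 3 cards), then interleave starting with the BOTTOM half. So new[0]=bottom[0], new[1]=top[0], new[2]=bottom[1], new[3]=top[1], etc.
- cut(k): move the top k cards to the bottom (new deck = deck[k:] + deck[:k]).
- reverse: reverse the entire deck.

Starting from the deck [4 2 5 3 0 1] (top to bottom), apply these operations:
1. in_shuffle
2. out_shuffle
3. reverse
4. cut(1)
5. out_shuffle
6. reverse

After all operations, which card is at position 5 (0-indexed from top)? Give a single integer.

After op 1 (in_shuffle): [3 4 0 2 1 5]
After op 2 (out_shuffle): [3 2 4 1 0 5]
After op 3 (reverse): [5 0 1 4 2 3]
After op 4 (cut(1)): [0 1 4 2 3 5]
After op 5 (out_shuffle): [0 2 1 3 4 5]
After op 6 (reverse): [5 4 3 1 2 0]
Position 5: card 0.

Answer: 0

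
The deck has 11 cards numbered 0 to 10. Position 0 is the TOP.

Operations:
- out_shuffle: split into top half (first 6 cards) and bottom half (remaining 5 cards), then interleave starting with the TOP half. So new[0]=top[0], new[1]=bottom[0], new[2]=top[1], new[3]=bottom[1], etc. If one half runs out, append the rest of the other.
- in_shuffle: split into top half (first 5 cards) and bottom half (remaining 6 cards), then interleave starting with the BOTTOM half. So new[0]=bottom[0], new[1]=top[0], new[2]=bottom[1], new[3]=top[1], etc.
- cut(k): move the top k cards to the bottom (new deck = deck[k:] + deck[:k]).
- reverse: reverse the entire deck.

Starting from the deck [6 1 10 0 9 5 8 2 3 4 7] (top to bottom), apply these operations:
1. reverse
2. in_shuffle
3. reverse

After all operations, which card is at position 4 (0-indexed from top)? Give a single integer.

Answer: 10

Derivation:
After op 1 (reverse): [7 4 3 2 8 5 9 0 10 1 6]
After op 2 (in_shuffle): [5 7 9 4 0 3 10 2 1 8 6]
After op 3 (reverse): [6 8 1 2 10 3 0 4 9 7 5]
Position 4: card 10.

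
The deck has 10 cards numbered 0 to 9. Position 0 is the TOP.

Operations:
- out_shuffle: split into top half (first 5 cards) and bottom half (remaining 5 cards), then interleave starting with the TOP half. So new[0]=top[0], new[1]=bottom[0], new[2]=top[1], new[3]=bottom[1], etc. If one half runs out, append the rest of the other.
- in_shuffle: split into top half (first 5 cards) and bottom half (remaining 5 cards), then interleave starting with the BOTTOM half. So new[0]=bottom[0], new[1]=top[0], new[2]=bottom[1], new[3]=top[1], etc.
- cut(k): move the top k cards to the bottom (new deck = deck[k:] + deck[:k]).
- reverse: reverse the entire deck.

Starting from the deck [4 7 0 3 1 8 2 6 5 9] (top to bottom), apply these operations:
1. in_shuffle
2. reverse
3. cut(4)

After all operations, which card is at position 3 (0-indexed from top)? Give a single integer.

Answer: 2

Derivation:
After op 1 (in_shuffle): [8 4 2 7 6 0 5 3 9 1]
After op 2 (reverse): [1 9 3 5 0 6 7 2 4 8]
After op 3 (cut(4)): [0 6 7 2 4 8 1 9 3 5]
Position 3: card 2.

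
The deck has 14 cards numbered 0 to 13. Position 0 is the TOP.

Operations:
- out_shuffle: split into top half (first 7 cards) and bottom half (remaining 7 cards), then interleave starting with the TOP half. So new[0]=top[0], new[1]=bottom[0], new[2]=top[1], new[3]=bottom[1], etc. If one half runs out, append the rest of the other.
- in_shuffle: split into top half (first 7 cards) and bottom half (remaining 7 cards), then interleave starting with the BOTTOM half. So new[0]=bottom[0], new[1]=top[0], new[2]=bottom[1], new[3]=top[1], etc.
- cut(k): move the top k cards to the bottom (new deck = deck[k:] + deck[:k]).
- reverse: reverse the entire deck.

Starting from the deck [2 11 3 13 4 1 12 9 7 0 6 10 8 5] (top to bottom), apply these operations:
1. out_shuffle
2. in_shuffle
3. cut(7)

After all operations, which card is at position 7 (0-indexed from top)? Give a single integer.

After op 1 (out_shuffle): [2 9 11 7 3 0 13 6 4 10 1 8 12 5]
After op 2 (in_shuffle): [6 2 4 9 10 11 1 7 8 3 12 0 5 13]
After op 3 (cut(7)): [7 8 3 12 0 5 13 6 2 4 9 10 11 1]
Position 7: card 6.

Answer: 6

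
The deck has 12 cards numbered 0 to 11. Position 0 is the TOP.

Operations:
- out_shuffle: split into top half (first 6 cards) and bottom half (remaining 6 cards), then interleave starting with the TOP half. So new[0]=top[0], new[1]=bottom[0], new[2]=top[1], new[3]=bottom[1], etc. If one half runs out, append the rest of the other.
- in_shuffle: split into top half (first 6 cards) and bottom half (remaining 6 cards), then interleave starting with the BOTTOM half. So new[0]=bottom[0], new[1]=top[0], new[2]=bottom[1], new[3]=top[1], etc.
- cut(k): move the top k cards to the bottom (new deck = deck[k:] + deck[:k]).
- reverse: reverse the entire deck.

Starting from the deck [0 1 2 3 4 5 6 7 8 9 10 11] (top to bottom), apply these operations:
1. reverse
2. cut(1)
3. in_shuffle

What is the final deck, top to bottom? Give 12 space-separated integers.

After op 1 (reverse): [11 10 9 8 7 6 5 4 3 2 1 0]
After op 2 (cut(1)): [10 9 8 7 6 5 4 3 2 1 0 11]
After op 3 (in_shuffle): [4 10 3 9 2 8 1 7 0 6 11 5]

Answer: 4 10 3 9 2 8 1 7 0 6 11 5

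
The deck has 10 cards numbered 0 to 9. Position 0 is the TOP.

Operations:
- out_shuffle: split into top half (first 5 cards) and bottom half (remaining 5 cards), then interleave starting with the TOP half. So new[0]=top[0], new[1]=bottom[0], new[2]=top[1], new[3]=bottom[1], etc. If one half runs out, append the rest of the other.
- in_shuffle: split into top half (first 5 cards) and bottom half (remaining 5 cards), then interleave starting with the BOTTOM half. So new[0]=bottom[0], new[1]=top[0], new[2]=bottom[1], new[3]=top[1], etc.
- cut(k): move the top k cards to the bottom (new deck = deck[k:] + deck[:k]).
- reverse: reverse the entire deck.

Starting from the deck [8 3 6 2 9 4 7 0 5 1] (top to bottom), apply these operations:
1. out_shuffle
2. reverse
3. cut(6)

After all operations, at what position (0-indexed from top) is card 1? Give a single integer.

Answer: 4

Derivation:
After op 1 (out_shuffle): [8 4 3 7 6 0 2 5 9 1]
After op 2 (reverse): [1 9 5 2 0 6 7 3 4 8]
After op 3 (cut(6)): [7 3 4 8 1 9 5 2 0 6]
Card 1 is at position 4.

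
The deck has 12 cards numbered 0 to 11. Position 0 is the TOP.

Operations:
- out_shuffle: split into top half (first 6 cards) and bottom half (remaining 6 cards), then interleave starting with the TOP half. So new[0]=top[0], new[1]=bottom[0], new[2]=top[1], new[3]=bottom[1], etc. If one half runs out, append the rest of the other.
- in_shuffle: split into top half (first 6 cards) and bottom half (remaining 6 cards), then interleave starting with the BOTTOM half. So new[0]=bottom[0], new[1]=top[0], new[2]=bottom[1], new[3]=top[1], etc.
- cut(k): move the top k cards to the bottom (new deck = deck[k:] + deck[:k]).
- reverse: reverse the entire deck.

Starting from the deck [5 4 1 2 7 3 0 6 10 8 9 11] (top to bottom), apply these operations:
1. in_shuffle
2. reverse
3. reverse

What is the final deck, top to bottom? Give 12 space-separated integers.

After op 1 (in_shuffle): [0 5 6 4 10 1 8 2 9 7 11 3]
After op 2 (reverse): [3 11 7 9 2 8 1 10 4 6 5 0]
After op 3 (reverse): [0 5 6 4 10 1 8 2 9 7 11 3]

Answer: 0 5 6 4 10 1 8 2 9 7 11 3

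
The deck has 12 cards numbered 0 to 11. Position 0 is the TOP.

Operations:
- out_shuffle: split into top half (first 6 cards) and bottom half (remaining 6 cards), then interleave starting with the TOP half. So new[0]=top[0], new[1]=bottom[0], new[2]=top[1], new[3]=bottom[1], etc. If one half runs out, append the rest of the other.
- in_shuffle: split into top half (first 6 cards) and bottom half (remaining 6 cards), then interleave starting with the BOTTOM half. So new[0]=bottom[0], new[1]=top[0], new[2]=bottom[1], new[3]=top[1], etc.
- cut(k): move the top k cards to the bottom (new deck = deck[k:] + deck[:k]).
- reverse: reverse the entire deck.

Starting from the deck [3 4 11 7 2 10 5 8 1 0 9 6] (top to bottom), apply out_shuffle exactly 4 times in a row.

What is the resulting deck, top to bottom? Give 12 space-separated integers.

Answer: 3 0 8 10 7 4 9 1 5 2 11 6

Derivation:
After op 1 (out_shuffle): [3 5 4 8 11 1 7 0 2 9 10 6]
After op 2 (out_shuffle): [3 7 5 0 4 2 8 9 11 10 1 6]
After op 3 (out_shuffle): [3 8 7 9 5 11 0 10 4 1 2 6]
After op 4 (out_shuffle): [3 0 8 10 7 4 9 1 5 2 11 6]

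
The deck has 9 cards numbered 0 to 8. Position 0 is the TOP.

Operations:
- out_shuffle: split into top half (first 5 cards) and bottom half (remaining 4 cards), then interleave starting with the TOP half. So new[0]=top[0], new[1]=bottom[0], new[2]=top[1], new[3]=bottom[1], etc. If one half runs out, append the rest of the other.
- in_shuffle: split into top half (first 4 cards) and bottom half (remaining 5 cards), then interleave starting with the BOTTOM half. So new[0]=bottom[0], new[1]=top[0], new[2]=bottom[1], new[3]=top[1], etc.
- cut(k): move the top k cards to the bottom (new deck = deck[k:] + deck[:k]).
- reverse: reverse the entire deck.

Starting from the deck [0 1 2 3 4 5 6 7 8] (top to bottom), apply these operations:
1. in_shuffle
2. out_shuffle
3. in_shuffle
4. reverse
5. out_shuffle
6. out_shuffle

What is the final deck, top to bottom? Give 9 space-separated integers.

After op 1 (in_shuffle): [4 0 5 1 6 2 7 3 8]
After op 2 (out_shuffle): [4 2 0 7 5 3 1 8 6]
After op 3 (in_shuffle): [5 4 3 2 1 0 8 7 6]
After op 4 (reverse): [6 7 8 0 1 2 3 4 5]
After op 5 (out_shuffle): [6 2 7 3 8 4 0 5 1]
After op 6 (out_shuffle): [6 4 2 0 7 5 3 1 8]

Answer: 6 4 2 0 7 5 3 1 8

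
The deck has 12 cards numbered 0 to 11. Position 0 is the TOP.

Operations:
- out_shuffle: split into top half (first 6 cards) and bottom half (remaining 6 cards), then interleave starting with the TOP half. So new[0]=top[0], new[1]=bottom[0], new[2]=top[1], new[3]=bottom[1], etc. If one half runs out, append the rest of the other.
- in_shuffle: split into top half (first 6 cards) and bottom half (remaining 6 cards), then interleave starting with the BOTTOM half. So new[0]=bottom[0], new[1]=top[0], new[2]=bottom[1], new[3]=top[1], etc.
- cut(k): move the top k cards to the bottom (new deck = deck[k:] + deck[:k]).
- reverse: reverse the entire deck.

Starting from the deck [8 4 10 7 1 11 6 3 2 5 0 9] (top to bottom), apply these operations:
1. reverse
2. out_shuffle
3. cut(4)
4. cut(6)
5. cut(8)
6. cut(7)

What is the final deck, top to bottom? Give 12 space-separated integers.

After op 1 (reverse): [9 0 5 2 3 6 11 1 7 10 4 8]
After op 2 (out_shuffle): [9 11 0 1 5 7 2 10 3 4 6 8]
After op 3 (cut(4)): [5 7 2 10 3 4 6 8 9 11 0 1]
After op 4 (cut(6)): [6 8 9 11 0 1 5 7 2 10 3 4]
After op 5 (cut(8)): [2 10 3 4 6 8 9 11 0 1 5 7]
After op 6 (cut(7)): [11 0 1 5 7 2 10 3 4 6 8 9]

Answer: 11 0 1 5 7 2 10 3 4 6 8 9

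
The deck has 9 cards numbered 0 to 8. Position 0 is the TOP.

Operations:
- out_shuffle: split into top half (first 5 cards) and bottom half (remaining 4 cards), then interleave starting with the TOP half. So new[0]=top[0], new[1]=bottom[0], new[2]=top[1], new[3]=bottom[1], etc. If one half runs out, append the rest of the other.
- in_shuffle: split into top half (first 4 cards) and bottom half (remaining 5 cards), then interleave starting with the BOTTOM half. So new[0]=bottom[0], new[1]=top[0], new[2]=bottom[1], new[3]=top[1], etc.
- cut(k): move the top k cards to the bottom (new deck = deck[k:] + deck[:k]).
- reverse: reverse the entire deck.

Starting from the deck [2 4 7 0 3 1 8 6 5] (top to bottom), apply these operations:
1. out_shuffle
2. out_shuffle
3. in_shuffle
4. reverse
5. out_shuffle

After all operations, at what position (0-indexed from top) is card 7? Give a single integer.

After op 1 (out_shuffle): [2 1 4 8 7 6 0 5 3]
After op 2 (out_shuffle): [2 6 1 0 4 5 8 3 7]
After op 3 (in_shuffle): [4 2 5 6 8 1 3 0 7]
After op 4 (reverse): [7 0 3 1 8 6 5 2 4]
After op 5 (out_shuffle): [7 6 0 5 3 2 1 4 8]
Card 7 is at position 0.

Answer: 0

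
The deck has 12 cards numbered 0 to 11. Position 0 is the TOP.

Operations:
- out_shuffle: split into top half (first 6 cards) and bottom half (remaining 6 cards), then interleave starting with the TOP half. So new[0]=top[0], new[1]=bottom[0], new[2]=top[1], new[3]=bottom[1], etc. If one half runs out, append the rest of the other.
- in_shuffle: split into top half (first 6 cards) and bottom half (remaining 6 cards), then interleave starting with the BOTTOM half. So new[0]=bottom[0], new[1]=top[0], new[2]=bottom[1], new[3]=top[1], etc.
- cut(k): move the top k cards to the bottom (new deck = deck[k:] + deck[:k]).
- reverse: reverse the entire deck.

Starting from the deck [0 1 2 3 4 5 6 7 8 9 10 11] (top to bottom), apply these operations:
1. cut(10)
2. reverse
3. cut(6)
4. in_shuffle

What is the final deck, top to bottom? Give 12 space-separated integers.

Answer: 9 3 8 2 7 1 6 0 5 11 4 10

Derivation:
After op 1 (cut(10)): [10 11 0 1 2 3 4 5 6 7 8 9]
After op 2 (reverse): [9 8 7 6 5 4 3 2 1 0 11 10]
After op 3 (cut(6)): [3 2 1 0 11 10 9 8 7 6 5 4]
After op 4 (in_shuffle): [9 3 8 2 7 1 6 0 5 11 4 10]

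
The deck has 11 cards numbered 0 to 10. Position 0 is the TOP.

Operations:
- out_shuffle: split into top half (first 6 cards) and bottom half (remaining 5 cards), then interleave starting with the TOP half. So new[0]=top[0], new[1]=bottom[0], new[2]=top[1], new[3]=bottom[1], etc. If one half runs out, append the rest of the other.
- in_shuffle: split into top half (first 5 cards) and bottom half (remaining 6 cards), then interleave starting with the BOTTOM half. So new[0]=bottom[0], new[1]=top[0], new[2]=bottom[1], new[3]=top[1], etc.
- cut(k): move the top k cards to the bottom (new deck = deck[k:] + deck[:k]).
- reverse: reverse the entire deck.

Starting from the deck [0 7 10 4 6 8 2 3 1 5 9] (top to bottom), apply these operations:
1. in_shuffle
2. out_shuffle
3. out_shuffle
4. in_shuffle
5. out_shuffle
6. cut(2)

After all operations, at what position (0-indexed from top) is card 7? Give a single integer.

After op 1 (in_shuffle): [8 0 2 7 3 10 1 4 5 6 9]
After op 2 (out_shuffle): [8 1 0 4 2 5 7 6 3 9 10]
After op 3 (out_shuffle): [8 7 1 6 0 3 4 9 2 10 5]
After op 4 (in_shuffle): [3 8 4 7 9 1 2 6 10 0 5]
After op 5 (out_shuffle): [3 2 8 6 4 10 7 0 9 5 1]
After op 6 (cut(2)): [8 6 4 10 7 0 9 5 1 3 2]
Card 7 is at position 4.

Answer: 4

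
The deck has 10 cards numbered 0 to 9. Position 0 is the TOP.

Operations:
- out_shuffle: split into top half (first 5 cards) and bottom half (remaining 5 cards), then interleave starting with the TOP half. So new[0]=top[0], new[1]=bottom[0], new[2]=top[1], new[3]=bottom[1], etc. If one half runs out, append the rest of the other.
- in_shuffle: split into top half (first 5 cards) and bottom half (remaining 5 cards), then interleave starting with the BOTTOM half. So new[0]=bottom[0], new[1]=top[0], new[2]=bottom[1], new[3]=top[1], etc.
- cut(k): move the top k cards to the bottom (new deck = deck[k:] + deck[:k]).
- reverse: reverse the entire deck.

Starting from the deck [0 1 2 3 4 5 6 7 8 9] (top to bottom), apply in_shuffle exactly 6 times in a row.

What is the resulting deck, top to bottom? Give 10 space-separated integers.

After op 1 (in_shuffle): [5 0 6 1 7 2 8 3 9 4]
After op 2 (in_shuffle): [2 5 8 0 3 6 9 1 4 7]
After op 3 (in_shuffle): [6 2 9 5 1 8 4 0 7 3]
After op 4 (in_shuffle): [8 6 4 2 0 9 7 5 3 1]
After op 5 (in_shuffle): [9 8 7 6 5 4 3 2 1 0]
After op 6 (in_shuffle): [4 9 3 8 2 7 1 6 0 5]

Answer: 4 9 3 8 2 7 1 6 0 5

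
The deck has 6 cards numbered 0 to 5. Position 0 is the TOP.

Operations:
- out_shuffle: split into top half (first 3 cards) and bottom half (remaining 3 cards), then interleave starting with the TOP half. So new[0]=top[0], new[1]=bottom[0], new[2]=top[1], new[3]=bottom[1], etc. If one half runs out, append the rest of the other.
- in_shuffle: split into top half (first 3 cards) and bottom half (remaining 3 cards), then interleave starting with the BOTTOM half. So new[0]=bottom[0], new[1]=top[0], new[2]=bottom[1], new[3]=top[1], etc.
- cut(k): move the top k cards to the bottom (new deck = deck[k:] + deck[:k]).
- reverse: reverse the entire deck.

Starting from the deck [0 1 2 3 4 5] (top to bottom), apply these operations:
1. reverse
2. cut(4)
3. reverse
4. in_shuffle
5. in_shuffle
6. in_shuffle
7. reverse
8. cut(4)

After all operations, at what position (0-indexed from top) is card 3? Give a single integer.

Answer: 0

Derivation:
After op 1 (reverse): [5 4 3 2 1 0]
After op 2 (cut(4)): [1 0 5 4 3 2]
After op 3 (reverse): [2 3 4 5 0 1]
After op 4 (in_shuffle): [5 2 0 3 1 4]
After op 5 (in_shuffle): [3 5 1 2 4 0]
After op 6 (in_shuffle): [2 3 4 5 0 1]
After op 7 (reverse): [1 0 5 4 3 2]
After op 8 (cut(4)): [3 2 1 0 5 4]
Card 3 is at position 0.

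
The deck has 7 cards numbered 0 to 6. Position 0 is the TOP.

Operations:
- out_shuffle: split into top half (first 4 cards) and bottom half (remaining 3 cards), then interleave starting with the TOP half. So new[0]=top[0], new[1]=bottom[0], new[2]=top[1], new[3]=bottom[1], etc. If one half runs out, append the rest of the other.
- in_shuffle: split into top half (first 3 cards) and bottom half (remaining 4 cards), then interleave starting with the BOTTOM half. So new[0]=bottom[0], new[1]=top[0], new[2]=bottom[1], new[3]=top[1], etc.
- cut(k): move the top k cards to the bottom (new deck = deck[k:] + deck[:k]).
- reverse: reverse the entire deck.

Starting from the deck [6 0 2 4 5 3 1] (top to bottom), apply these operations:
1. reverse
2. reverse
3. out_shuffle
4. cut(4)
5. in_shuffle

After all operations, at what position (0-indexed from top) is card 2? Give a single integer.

Answer: 1

Derivation:
After op 1 (reverse): [1 3 5 4 2 0 6]
After op 2 (reverse): [6 0 2 4 5 3 1]
After op 3 (out_shuffle): [6 5 0 3 2 1 4]
After op 4 (cut(4)): [2 1 4 6 5 0 3]
After op 5 (in_shuffle): [6 2 5 1 0 4 3]
Card 2 is at position 1.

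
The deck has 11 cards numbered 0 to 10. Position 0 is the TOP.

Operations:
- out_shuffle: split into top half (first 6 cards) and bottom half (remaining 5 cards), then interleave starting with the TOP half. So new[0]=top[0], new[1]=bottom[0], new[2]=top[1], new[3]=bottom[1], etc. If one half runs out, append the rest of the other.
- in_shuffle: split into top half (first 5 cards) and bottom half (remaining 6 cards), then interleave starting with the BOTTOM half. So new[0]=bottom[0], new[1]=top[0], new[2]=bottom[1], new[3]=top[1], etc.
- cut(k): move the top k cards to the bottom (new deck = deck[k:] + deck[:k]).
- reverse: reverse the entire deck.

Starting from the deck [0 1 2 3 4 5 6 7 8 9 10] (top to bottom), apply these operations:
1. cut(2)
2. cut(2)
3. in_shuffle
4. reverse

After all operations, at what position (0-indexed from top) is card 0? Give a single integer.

Answer: 6

Derivation:
After op 1 (cut(2)): [2 3 4 5 6 7 8 9 10 0 1]
After op 2 (cut(2)): [4 5 6 7 8 9 10 0 1 2 3]
After op 3 (in_shuffle): [9 4 10 5 0 6 1 7 2 8 3]
After op 4 (reverse): [3 8 2 7 1 6 0 5 10 4 9]
Card 0 is at position 6.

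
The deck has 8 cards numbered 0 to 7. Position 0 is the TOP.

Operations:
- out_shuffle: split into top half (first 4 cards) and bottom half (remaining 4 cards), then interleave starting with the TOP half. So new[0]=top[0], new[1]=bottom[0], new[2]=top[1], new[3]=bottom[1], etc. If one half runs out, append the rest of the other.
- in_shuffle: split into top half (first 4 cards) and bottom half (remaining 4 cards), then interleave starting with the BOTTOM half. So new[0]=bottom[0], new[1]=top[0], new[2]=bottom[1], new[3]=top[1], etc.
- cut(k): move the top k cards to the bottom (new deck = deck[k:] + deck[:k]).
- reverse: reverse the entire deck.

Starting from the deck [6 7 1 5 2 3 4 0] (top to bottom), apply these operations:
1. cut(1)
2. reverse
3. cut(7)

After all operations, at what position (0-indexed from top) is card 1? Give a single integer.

After op 1 (cut(1)): [7 1 5 2 3 4 0 6]
After op 2 (reverse): [6 0 4 3 2 5 1 7]
After op 3 (cut(7)): [7 6 0 4 3 2 5 1]
Card 1 is at position 7.

Answer: 7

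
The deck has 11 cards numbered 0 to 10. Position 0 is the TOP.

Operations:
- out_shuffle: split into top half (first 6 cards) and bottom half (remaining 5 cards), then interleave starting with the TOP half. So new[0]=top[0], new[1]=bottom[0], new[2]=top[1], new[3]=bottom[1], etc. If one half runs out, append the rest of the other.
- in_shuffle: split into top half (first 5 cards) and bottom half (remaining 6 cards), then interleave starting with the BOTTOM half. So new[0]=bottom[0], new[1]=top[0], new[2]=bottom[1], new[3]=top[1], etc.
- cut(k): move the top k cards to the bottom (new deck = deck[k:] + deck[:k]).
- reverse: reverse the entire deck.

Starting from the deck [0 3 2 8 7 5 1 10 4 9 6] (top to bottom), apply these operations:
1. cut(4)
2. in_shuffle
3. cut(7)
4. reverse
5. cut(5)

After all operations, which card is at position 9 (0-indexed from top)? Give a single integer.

After op 1 (cut(4)): [7 5 1 10 4 9 6 0 3 2 8]
After op 2 (in_shuffle): [9 7 6 5 0 1 3 10 2 4 8]
After op 3 (cut(7)): [10 2 4 8 9 7 6 5 0 1 3]
After op 4 (reverse): [3 1 0 5 6 7 9 8 4 2 10]
After op 5 (cut(5)): [7 9 8 4 2 10 3 1 0 5 6]
Position 9: card 5.

Answer: 5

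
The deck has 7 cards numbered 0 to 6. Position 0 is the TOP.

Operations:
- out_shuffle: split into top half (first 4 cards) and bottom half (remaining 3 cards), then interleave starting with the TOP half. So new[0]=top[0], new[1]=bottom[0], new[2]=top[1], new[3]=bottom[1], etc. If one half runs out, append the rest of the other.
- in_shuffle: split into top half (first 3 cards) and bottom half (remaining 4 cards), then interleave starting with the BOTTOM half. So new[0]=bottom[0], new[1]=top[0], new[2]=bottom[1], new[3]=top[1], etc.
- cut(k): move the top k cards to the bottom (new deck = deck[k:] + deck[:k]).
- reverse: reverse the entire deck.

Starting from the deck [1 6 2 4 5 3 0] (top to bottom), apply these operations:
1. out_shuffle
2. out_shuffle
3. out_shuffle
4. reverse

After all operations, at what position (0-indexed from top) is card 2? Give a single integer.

After op 1 (out_shuffle): [1 5 6 3 2 0 4]
After op 2 (out_shuffle): [1 2 5 0 6 4 3]
After op 3 (out_shuffle): [1 6 2 4 5 3 0]
After op 4 (reverse): [0 3 5 4 2 6 1]
Card 2 is at position 4.

Answer: 4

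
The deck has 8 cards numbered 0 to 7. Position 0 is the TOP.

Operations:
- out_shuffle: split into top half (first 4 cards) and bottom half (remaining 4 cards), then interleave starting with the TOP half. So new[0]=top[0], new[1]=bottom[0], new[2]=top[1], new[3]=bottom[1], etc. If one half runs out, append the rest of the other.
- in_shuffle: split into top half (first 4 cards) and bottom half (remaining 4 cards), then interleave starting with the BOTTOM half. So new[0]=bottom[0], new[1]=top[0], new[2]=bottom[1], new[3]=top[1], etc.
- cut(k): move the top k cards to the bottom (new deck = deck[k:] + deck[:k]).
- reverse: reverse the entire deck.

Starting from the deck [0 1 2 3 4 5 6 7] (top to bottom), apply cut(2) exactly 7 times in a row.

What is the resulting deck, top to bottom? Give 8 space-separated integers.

After op 1 (cut(2)): [2 3 4 5 6 7 0 1]
After op 2 (cut(2)): [4 5 6 7 0 1 2 3]
After op 3 (cut(2)): [6 7 0 1 2 3 4 5]
After op 4 (cut(2)): [0 1 2 3 4 5 6 7]
After op 5 (cut(2)): [2 3 4 5 6 7 0 1]
After op 6 (cut(2)): [4 5 6 7 0 1 2 3]
After op 7 (cut(2)): [6 7 0 1 2 3 4 5]

Answer: 6 7 0 1 2 3 4 5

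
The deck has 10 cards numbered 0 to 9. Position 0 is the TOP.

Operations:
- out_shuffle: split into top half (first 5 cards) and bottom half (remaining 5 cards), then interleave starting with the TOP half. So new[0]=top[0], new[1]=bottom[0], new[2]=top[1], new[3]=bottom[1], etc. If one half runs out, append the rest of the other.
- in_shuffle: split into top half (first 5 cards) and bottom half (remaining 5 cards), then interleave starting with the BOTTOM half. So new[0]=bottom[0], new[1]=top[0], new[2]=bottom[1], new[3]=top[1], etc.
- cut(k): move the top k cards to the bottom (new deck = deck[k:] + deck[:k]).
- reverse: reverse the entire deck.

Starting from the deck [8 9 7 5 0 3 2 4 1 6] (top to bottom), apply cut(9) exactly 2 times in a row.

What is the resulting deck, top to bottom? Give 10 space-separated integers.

After op 1 (cut(9)): [6 8 9 7 5 0 3 2 4 1]
After op 2 (cut(9)): [1 6 8 9 7 5 0 3 2 4]

Answer: 1 6 8 9 7 5 0 3 2 4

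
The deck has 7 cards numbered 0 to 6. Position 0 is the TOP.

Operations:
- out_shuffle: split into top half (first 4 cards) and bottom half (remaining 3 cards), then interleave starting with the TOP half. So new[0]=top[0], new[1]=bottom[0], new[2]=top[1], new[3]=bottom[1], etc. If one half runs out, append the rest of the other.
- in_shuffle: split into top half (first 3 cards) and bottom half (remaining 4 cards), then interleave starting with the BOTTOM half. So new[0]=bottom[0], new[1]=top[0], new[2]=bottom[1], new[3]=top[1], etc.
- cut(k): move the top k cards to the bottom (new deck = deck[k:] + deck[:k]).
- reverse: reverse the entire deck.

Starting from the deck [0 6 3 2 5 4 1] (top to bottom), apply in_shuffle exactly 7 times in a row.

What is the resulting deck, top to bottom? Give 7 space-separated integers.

After op 1 (in_shuffle): [2 0 5 6 4 3 1]
After op 2 (in_shuffle): [6 2 4 0 3 5 1]
After op 3 (in_shuffle): [0 6 3 2 5 4 1]
After op 4 (in_shuffle): [2 0 5 6 4 3 1]
After op 5 (in_shuffle): [6 2 4 0 3 5 1]
After op 6 (in_shuffle): [0 6 3 2 5 4 1]
After op 7 (in_shuffle): [2 0 5 6 4 3 1]

Answer: 2 0 5 6 4 3 1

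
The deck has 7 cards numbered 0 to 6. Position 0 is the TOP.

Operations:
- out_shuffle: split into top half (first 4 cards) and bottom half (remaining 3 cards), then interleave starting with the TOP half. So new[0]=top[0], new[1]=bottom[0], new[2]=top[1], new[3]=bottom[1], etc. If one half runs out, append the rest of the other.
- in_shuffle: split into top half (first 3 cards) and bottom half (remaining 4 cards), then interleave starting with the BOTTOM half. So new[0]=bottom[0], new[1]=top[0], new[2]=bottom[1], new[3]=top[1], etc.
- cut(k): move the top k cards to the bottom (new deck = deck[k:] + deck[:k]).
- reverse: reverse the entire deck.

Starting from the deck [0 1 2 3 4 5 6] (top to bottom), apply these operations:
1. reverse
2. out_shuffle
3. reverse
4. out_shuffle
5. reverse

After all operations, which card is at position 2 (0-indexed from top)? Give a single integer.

After op 1 (reverse): [6 5 4 3 2 1 0]
After op 2 (out_shuffle): [6 2 5 1 4 0 3]
After op 3 (reverse): [3 0 4 1 5 2 6]
After op 4 (out_shuffle): [3 5 0 2 4 6 1]
After op 5 (reverse): [1 6 4 2 0 5 3]
Position 2: card 4.

Answer: 4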